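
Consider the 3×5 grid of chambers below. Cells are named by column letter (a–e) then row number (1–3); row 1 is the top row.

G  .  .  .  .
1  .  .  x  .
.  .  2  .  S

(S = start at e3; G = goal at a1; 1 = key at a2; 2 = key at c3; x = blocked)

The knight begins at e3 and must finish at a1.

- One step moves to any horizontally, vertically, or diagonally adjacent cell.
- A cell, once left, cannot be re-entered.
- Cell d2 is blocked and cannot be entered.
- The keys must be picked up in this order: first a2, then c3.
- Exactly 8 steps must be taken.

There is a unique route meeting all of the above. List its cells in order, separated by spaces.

The waypoints must appear in the order a2, c3, with no cell reused.
Route from e3: left 1 to d3, up-left 2 to b1, down-left 1 to a2, down-right 1 to b3, right 1 to c3, up-left 2 to a1 — 8 moves in all.
Check: order respected (1 at step 4, 2 at step 6); 8 moves as required.

e3 d3 c2 b1 a2 b3 c3 b2 a1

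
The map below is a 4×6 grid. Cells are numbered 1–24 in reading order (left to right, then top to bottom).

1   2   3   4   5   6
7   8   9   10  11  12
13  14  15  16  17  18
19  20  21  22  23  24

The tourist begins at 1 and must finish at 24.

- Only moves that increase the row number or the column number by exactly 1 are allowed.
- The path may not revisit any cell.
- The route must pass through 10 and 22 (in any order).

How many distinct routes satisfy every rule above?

4

A right/down-only route from 1 to 24 makes exactly 3 down-moves and 5 right-moves in some order.
With no other constraints that would be C(8,3) = 56 routes.
A monotone route can only reach the required cells in the order 10, 22, so split there and multiply the segment counts: 1→10: 4; 10→22: 1; 22→24: 1; product = 4.
That gives 4 routes.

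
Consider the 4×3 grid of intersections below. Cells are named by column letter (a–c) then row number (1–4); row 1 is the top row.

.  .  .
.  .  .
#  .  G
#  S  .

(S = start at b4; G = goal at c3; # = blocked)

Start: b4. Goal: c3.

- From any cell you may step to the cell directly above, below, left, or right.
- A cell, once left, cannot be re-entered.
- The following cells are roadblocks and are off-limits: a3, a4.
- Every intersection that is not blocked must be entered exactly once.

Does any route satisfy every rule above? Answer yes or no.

no

Colour the cells like a checkerboard: each orthogonal step flips colour, so a Hamiltonian route alternates colours. Here there are 5 cells of one colour and 5 of the other, with start on the same colour as the goal — the counts and endpoints can't be arranged into an alternating sequence of length 10, so no Hamiltonian route exists.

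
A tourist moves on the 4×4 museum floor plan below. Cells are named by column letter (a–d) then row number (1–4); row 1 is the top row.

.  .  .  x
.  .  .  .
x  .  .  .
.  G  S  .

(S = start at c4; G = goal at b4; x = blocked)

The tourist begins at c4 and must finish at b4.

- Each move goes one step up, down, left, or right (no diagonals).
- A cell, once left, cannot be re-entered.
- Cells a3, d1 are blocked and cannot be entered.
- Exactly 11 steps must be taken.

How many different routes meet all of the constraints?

3

Need simple routes of exactly 11 moves from c4 to b4 (Manhattan distance 1, so 5 moves are spent on a detour and 5 undoing it).
Enumerating: c4 c3 d3 d2 c2 c1 b1 a1 a2 b2 b3 b4 | c4 d4 d3 d2 c2 c1 b1 a1 a2 b2 b3 b4 | c4 d4 d3 c3 c2 c1 b1 a1 a2 b2 b3 b4.
That gives 3 routes.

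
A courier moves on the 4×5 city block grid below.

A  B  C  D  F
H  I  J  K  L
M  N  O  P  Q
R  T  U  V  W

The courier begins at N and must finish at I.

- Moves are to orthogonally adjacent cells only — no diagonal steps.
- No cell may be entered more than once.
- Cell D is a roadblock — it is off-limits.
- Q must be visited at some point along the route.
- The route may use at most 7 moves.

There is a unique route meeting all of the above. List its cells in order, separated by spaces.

The budget equals the shortest possible length, so every move has to be on a shortest route through the required cells.
Route from N: 3× right (reaching Q), up to L, 3× left (reaching I) — 7 moves in all.
Check: all required cells visited; 7 ≤ 7 moves.

N O P Q L K J I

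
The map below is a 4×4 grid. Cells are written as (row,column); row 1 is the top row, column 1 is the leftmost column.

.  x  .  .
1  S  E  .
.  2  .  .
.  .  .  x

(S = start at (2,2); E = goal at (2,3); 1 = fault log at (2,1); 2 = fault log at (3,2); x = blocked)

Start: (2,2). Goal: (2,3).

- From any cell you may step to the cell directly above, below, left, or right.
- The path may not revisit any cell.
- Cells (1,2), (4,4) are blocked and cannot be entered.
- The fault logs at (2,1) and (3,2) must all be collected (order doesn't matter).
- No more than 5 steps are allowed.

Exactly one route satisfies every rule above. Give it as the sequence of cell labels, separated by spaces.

The budget equals the shortest possible length, so every move has to be on a shortest route through the required cells.
Route from (2,2): left 1 to (2,1), down 1 to (3,1), right 2 to (3,3), up 1 to (2,3) — 5 moves in all.
Check: all required cells visited; 5 ≤ 5 moves.

(2,2) (2,1) (3,1) (3,2) (3,3) (2,3)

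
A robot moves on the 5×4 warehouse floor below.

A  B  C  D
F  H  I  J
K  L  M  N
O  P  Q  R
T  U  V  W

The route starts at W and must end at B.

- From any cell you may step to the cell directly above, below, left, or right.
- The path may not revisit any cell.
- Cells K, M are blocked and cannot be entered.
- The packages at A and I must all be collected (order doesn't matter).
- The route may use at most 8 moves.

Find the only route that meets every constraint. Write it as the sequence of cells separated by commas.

Any route must reach A and I and still end at B within 8 moves, so the order of the required stops is forced.
Route from W: up 3 to J, left 3 to F, up 1 to A, right 1 to B — 8 moves in all.
Check: all required cells visited; 8 ≤ 8 moves.

W, R, N, J, I, H, F, A, B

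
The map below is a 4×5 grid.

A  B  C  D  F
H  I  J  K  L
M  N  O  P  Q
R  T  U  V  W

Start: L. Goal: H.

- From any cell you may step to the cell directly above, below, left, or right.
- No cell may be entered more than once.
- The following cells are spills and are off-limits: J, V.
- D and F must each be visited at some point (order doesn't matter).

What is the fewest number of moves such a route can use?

6

Any route passes through D and F in some order between L and H. Summing Manhattan distances along each leg and taking the cheapest ordering (L → F → D → H) gives a lower bound of 1 + 1 + 4 = 6 moves.
A route of 6 moves achieves this: L → F → D → C → B → I → H.
Since 6 matches the lower bound, it is optimal.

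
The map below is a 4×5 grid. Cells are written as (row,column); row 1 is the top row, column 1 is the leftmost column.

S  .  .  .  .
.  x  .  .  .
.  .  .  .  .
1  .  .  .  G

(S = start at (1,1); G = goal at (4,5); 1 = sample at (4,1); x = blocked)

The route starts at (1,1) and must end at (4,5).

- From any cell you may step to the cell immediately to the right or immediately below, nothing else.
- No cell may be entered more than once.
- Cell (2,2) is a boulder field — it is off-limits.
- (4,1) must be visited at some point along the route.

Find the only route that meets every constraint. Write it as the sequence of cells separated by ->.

(1,1) -> (2,1) -> (3,1) -> (4,1) -> (4,2) -> (4,3) -> (4,4) -> (4,5)

Moves only go right or down, so the column and row indices never decrease.
Route from (1,1): down 3 to (4,1), right 4 to (4,5) — 7 moves in all.
Check: all required cells visited.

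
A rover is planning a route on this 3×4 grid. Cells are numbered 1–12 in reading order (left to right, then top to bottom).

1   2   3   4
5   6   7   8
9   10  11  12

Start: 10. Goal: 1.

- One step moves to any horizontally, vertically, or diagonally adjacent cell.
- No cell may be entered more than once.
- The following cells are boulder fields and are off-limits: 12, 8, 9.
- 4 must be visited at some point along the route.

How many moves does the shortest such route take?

5

Any route passes through 4 somewhere between 10 and 1. Summing Chebyshev distances along the two legs (10 → 4 → 1) gives a lower bound of 2 + 3 = 5 moves.
A route of 5 moves achieves this: 10 → 7 → 4 → 3 → 2 → 1.
Since 5 matches the lower bound, it is optimal.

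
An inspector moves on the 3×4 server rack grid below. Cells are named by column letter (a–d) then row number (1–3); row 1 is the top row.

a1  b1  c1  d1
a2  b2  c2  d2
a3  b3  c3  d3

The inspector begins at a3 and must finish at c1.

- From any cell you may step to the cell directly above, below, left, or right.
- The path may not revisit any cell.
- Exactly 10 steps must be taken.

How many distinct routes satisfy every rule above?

5

Need simple routes of exactly 10 moves from a3 to c1 (Manhattan distance 4, so 3 moves are spent on a detour and 3 undoing it).
Enumerating: a3 a2 a1 b1 b2 b3 c3 c2 d2 d1 c1 | a3 a2 a1 b1 b2 b3 c3 d3 d2 d1 c1 | a3 a2 a1 b1 b2 b3 c3 d3 d2 c2 c1 | a3 a2 a1 b1 b2 c2 c3 d3 d2 d1 c1 | a3 b3 c3 d3 d2 c2 b2 a2 a1 b1 c1.
That gives 5 routes.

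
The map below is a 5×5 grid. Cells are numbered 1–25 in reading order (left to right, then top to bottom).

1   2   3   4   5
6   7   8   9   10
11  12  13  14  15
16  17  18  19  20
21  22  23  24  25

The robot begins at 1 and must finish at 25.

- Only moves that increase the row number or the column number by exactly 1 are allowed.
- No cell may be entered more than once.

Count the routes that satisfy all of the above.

70

A right/down-only route from 1 to 25 makes exactly 4 down-moves and 4 right-moves in some order.
With no other constraints that would be C(8,4) = 70 routes.
That gives 70 routes.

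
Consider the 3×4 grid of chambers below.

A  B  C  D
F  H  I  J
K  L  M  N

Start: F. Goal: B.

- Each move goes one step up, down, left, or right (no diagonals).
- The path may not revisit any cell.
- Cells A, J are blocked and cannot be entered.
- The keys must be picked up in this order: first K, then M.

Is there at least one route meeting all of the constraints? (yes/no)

One route that works: F → K → L → M → I → C → B.

yes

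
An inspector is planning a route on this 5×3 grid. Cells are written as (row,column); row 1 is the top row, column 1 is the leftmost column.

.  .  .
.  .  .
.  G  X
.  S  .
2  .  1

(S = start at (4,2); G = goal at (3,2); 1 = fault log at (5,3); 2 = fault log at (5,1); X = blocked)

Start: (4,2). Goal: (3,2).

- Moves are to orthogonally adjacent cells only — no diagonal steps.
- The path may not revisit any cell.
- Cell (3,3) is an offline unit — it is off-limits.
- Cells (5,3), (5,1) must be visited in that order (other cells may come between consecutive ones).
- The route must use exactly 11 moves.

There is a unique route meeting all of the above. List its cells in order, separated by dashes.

(4,2) - (4,3) - (5,3) - (5,2) - (5,1) - (4,1) - (3,1) - (2,1) - (1,1) - (1,2) - (2,2) - (3,2)

The waypoints must appear in the order (5,3), (5,1), with no cell reused.
Route from (4,2): right to (4,3), down to (5,3), 2× left (reaching (5,1)), 4× up (reaching (1,1)), right to (1,2), 2× down (reaching (3,2)) — 11 moves in all.
Check: order respected (1 at step 2, 2 at step 4); 11 moves as required.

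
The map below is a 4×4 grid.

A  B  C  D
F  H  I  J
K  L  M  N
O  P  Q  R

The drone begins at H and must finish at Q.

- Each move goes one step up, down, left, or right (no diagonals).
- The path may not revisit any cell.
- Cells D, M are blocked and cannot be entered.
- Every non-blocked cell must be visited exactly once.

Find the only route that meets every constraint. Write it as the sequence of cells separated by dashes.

Need to visit all 14 open cells exactly once, starting at H and ending at Q.
Cell N has only two open neighbours (J and R), so the path must pass straight through it: one of those is the cell it's entered from and the other is where it exits.
Route from H: 2× down (reaching P), left to O, 3× up (reaching A), 2× right (reaching C), down to I, right to J, 2× down (reaching R), left to Q — 13 moves in all.
Check: all 14 open cells covered.

H - L - P - O - K - F - A - B - C - I - J - N - R - Q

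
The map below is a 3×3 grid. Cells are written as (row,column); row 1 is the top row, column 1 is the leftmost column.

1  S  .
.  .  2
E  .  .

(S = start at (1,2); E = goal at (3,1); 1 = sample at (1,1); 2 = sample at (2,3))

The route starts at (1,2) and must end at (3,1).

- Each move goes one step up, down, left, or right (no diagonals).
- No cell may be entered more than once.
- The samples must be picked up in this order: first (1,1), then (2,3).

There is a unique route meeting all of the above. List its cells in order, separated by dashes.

(1,2) - (1,1) - (2,1) - (2,2) - (2,3) - (3,3) - (3,2) - (3,1)

The waypoints must appear in the order (1,1), (2,3), with no cell reused.
Route from (1,2): left to (1,1), down to (2,1), 2× right (reaching (2,3)), down to (3,3), 2× left (reaching (3,1)) — 7 moves in all.
Check: order respected (1 at step 1, 2 at step 4).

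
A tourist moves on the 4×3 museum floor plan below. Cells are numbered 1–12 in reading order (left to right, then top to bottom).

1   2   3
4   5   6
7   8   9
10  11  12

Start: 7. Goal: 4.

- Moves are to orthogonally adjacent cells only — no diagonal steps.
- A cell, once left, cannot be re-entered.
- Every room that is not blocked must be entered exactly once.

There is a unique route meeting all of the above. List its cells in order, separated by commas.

7, 10, 11, 12, 9, 8, 5, 6, 3, 2, 1, 4

Need to visit all 12 open cells exactly once, starting at 7 and ending at 4.
Route from 7: down 1 to 10, right 2 to 12, up 1 to 9, left 1 to 8, up 1 to 5, right 1 to 6, up 1 to 3, left 2 to 1, down 1 to 4 — 11 moves in all.
Check: all 12 open cells covered.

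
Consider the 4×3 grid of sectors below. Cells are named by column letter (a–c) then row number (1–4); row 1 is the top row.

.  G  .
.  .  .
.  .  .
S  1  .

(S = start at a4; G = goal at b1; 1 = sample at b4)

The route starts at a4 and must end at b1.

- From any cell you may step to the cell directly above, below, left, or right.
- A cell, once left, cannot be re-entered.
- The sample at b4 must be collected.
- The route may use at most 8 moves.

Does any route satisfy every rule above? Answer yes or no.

yes

One route that works: a4 → b4 → b3 → b2 → b1.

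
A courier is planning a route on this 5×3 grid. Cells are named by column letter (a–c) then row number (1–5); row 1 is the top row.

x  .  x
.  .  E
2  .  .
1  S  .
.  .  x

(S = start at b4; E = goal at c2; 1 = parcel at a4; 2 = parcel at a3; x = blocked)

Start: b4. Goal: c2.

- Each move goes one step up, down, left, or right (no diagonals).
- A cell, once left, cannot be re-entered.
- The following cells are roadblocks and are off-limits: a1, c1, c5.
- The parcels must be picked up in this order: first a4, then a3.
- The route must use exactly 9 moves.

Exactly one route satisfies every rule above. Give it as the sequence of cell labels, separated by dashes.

The waypoints must appear in the order a4, a3, with no cell reused.
Route from b4: down 1 to b5, left 1 to a5, up 3 to a2, right 1 to b2, down 1 to b3, right 1 to c3, up 1 to c2 — 9 moves in all.
Check: order respected (1 at step 3, 2 at step 4); 9 moves as required.

b4 - b5 - a5 - a4 - a3 - a2 - b2 - b3 - c3 - c2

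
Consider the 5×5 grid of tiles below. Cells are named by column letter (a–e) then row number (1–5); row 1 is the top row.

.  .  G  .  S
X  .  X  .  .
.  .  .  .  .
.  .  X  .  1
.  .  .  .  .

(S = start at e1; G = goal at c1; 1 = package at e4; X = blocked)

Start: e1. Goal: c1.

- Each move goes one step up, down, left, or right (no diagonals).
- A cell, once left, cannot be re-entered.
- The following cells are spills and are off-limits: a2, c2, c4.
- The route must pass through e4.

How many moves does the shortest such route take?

Any route passes through e4 somewhere between e1 and c1. Summing Manhattan distances along the two legs (e1 → e4 → c1) gives a lower bound of 3 + 5 = 8 moves.
A route of 8 moves achieves this: e1 → e2 → e3 → e4 → d4 → d3 → d2 → d1 → c1.
Since 8 matches the lower bound, it is optimal.

8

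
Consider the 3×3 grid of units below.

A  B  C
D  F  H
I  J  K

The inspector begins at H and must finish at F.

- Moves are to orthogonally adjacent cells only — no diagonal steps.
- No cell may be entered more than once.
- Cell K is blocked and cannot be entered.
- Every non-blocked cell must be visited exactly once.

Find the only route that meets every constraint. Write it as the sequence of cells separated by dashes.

H - C - B - A - D - I - J - F

Need to visit all 8 open cells exactly once, starting at H and ending at F.
Route from H: up to C, 2× left (reaching A), 2× down (reaching I), right to J, up to F — 7 moves in all.
Check: all 8 open cells covered.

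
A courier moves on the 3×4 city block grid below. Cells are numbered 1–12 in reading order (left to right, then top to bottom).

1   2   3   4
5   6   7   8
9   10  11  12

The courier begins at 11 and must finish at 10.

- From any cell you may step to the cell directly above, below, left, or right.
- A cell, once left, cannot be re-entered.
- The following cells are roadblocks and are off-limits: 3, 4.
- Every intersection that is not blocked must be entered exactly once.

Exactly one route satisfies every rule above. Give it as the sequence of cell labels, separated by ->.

Need to visit all 10 open cells exactly once, starting at 11 and ending at 10.
Cell 8 has only two open neighbours (12 and 7), so the path must pass straight through it: one of those is the cell it's entered from and the other is where it exits.
Route from 11: right to 12, up to 8, 2× left (reaching 6), up to 2, left to 1, 2× down (reaching 9), right to 10 — 9 moves in all.
Check: all 10 open cells covered.

11 -> 12 -> 8 -> 7 -> 6 -> 2 -> 1 -> 5 -> 9 -> 10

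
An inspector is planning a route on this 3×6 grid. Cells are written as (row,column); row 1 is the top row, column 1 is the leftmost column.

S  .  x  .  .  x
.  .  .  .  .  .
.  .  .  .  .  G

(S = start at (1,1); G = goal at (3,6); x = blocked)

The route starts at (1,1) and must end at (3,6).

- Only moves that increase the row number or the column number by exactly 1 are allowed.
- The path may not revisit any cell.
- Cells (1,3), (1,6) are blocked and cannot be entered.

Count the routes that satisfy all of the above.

A right/down-only route from (1,1) to (3,6) makes exactly 2 down-moves and 5 right-moves in some order.
With no other constraints that would be C(7,2) = 21 routes.
Subtract routes through each blocked cell (inclusion–exclusion for overlaps): − through (1,3): 10 − through (1,6): 1 + through (1,3)&(1,6): 1 → 11.
That gives 11 routes.

11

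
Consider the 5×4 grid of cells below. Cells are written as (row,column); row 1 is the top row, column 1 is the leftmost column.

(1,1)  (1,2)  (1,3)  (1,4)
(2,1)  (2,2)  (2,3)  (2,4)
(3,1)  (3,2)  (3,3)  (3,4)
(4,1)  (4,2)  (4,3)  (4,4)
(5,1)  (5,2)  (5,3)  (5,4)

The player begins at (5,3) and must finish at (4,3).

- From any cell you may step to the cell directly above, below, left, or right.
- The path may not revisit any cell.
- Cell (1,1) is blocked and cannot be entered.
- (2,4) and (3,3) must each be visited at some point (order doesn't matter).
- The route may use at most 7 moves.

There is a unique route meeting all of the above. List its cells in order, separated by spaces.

(5,3) (5,4) (4,4) (3,4) (2,4) (2,3) (3,3) (4,3)

The 7-move cap with required stops at (2,4), (3,3) leaves no slack for detours.
Route from (5,3): right 1 to (5,4), up 3 to (2,4), left 1 to (2,3), down 2 to (4,3) — 7 moves in all.
Check: all required cells visited; 7 ≤ 7 moves.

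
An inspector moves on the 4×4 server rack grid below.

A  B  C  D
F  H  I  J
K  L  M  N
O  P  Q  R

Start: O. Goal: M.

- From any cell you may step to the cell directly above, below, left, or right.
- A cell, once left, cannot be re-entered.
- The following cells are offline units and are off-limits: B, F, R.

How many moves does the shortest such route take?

The Manhattan distance from O to M is |4−3| + |1−3| = 3, so at least 3 moves are needed.
A route of 3 moves achieves this: O → K → L → M.
Since 3 matches the lower bound, it is optimal.

3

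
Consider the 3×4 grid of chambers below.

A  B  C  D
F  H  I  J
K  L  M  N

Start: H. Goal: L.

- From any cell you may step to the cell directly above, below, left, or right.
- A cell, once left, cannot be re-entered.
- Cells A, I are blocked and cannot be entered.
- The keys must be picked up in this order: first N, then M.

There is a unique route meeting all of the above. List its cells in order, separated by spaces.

H B C D J N M L

The waypoints must appear in the order N, M, with no cell reused.
Route from H: up 1 to B, right 2 to D, down 2 to N, left 2 to L — 7 moves in all.
Check: order respected (N at step 5, M at step 6).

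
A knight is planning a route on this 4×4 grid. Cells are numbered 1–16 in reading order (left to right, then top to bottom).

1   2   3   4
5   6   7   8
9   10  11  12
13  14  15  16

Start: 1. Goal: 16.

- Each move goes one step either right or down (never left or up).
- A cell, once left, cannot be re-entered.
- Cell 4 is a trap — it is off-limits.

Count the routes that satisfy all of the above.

19

A right/down-only route from 1 to 16 makes exactly 3 down-moves and 3 right-moves in some order.
With no other constraints that would be C(6,3) = 20 routes.
Subtract routes through each blocked cell (inclusion–exclusion for overlaps): − through 4: 1 → 19.
That gives 19 routes.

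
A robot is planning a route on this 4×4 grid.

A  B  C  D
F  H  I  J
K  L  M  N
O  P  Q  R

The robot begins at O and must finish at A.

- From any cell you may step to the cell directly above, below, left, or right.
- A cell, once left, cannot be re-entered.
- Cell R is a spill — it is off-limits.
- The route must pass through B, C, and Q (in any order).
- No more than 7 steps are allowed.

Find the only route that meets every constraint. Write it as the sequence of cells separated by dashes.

O - P - Q - M - I - C - B - A

The budget equals the shortest possible length, so every move has to be on a shortest route through the required cells.
Route from O: 2× right (reaching Q), 3× up (reaching C), 2× left (reaching A) — 7 moves in all.
Check: all required cells visited; 7 ≤ 7 moves.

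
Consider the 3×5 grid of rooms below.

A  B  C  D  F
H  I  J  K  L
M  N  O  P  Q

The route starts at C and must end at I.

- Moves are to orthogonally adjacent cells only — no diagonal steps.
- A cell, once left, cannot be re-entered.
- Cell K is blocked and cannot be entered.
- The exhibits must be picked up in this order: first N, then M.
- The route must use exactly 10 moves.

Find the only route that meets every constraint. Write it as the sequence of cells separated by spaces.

The waypoints must appear in the order N, M, with no cell reused.
Route from C: right 2 to F, down 2 to Q, left 4 to M, up 1 to H, right 1 to I — 10 moves in all.
Check: order respected (N at step 7, M at step 8); 10 moves as required.

C D F L Q P O N M H I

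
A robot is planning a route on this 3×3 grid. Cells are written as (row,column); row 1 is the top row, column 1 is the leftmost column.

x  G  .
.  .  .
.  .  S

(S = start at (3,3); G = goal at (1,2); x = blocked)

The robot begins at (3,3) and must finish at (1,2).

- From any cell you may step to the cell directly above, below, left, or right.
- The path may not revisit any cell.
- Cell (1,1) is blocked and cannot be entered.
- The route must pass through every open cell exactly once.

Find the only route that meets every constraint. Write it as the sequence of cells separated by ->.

Need to visit all 8 open cells exactly once, starting at (3,3) and ending at (1,2).
Cell (1,3) has only two open neighbours ((2,3) and (1,2)), so the path must pass straight through it: one of those is the cell it's entered from and the other is where it exits.
Route from (3,3): left 2 to (3,1), up 1 to (2,1), right 2 to (2,3), up 1 to (1,3), left 1 to (1,2) — 7 moves in all.
Check: all 8 open cells covered.

(3,3) -> (3,2) -> (3,1) -> (2,1) -> (2,2) -> (2,3) -> (1,3) -> (1,2)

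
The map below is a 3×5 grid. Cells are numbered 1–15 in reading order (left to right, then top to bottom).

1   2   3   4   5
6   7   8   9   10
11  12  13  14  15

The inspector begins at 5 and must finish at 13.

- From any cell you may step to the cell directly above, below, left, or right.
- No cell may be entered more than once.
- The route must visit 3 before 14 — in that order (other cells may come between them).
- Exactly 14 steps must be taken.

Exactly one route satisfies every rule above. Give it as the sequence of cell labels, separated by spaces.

The waypoints must appear in the order 3, 14, with no cell reused.
Route from 5: left 4 to 1, down 2 to 11, right 1 to 12, up 1 to 7, right 3 to 10, down 1 to 15, left 2 to 13 — 14 moves in all.
Check: order respected (3 at step 2, 14 at step 13); 14 moves as required.

5 4 3 2 1 6 11 12 7 8 9 10 15 14 13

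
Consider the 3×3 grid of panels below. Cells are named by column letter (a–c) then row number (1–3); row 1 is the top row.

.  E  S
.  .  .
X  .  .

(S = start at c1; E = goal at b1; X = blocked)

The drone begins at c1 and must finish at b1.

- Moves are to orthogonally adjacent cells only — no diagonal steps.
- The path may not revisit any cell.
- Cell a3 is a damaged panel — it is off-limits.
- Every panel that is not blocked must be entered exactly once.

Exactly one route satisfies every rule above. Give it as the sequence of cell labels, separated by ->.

c1 -> c2 -> c3 -> b3 -> b2 -> a2 -> a1 -> b1

Need to visit all 8 open cells exactly once, starting at c1 and ending at b1.
Route from c1: 2× down (reaching c3), left to b3, up to b2, left to a2, up to a1, right to b1 — 7 moves in all.
Check: all 8 open cells covered.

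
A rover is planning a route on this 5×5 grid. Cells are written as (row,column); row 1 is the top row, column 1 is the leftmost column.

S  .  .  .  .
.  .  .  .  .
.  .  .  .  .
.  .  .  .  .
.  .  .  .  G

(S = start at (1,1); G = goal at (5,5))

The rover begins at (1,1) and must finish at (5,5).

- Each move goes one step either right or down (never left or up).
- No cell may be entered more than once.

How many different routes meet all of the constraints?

A right/down-only route from (1,1) to (5,5) makes exactly 4 down-moves and 4 right-moves in some order.
With no other constraints that would be C(8,4) = 70 routes.
That gives 70 routes.

70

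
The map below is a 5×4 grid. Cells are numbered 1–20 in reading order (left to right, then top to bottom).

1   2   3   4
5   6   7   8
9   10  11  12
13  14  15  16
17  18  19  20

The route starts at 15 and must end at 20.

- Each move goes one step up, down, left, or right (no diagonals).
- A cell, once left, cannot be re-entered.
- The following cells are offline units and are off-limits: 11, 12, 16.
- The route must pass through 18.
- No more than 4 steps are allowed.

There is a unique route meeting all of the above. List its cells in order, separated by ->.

15 -> 14 -> 18 -> 19 -> 20

The budget equals the shortest possible length, so every move has to be on a shortest route through the required cells.
Route from 15: left 1 to 14, down 1 to 18, right 2 to 20 — 4 moves in all.
Check: all required cells visited; 4 ≤ 4 moves.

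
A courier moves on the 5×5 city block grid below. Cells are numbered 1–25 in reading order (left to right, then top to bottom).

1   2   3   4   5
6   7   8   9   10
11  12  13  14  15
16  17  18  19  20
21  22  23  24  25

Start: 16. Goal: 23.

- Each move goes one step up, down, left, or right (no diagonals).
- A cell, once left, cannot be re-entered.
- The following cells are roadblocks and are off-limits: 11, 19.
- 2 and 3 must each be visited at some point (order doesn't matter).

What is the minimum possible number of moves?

9

Any route passes through 2 and 3 in some order between 16 and 23. Summing Manhattan distances along each leg and taking the cheapest ordering (16 → 2 → 3 → 23) gives a lower bound of 4 + 1 + 4 = 9 moves.
A route of 9 moves achieves this: 16 → 17 → 12 → 7 → 2 → 3 → 8 → 13 → 18 → 23.
Since 9 matches the lower bound, it is optimal.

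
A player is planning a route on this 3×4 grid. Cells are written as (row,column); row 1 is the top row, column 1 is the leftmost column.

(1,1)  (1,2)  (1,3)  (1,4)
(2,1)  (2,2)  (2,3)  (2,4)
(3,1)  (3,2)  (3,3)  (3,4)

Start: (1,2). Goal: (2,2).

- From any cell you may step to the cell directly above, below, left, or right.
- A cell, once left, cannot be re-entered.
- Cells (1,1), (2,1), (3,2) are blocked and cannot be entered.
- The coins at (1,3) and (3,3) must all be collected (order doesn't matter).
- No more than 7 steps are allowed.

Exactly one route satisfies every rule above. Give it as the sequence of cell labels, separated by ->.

(1,2) -> (1,3) -> (1,4) -> (2,4) -> (3,4) -> (3,3) -> (2,3) -> (2,2)

Any route must reach (1,3) and (3,3) and still end at (2,2) within 7 moves, so the order of the required stops is forced.
Route from (1,2): 2× right (reaching (1,4)), 2× down (reaching (3,4)), left to (3,3), up to (2,3), left to (2,2) — 7 moves in all.
Check: all required cells visited; 7 ≤ 7 moves.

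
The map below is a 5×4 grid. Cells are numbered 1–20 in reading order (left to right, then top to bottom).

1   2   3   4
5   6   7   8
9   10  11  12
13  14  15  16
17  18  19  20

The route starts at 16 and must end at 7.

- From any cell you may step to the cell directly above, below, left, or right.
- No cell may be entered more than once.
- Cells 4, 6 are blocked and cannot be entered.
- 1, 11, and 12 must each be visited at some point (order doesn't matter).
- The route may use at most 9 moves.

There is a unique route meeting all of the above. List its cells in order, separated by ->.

16 -> 12 -> 11 -> 10 -> 9 -> 5 -> 1 -> 2 -> 3 -> 7

The budget equals the shortest possible length, so every move has to be on a shortest route through the required cells.
Route from 16: up 1 to 12, left 3 to 9, up 2 to 1, right 2 to 3, down 1 to 7 — 9 moves in all.
Check: all required cells visited; 9 ≤ 9 moves.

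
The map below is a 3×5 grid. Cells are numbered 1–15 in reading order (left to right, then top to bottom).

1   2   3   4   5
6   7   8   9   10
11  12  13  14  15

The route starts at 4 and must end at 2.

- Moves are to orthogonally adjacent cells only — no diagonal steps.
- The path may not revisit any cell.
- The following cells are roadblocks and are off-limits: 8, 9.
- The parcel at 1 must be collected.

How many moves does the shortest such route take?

Any route passes through 1 somewhere between 4 and 2. Summing Manhattan distances along the two legs (4 → 1 → 2) gives a lower bound of 3 + 1 = 4 moves.
The shortest route satisfying every rule uses 10 moves: 4 → 5 → 10 → 15 → 14 → 13 → 12 → 7 → 6 → 1 → 2.
The no-revisit rule (legs can't share cells) pushes the minimum above the 4-move bound; an exhaustive check rules out every length from 4 to 9 (on a 4-connected grid the length of any start-to-goal walk has the same parity as the Manhattan bound, so only lengths 4, 6, 8, … need checking), leaving 10 as the minimum.

10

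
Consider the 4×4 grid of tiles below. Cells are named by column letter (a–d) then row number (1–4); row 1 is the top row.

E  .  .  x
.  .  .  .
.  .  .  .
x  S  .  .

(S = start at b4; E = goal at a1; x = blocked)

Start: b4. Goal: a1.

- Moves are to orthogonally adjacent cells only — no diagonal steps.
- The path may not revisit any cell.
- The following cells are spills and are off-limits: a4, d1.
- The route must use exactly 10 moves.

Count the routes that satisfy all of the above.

17

Need simple routes of exactly 10 moves from b4 to a1 (Manhattan distance 4, so 3 moves are spent on a detour and 3 undoing it).
Branch systematically from the start, pruning whenever the remaining move budget drops below the Manhattan distance to a1 or differs from it in parity. Grouping the completions by first move — via b3: 4; via c4: 13 — and summing: 4 + 13 = 17.
That gives 17 routes.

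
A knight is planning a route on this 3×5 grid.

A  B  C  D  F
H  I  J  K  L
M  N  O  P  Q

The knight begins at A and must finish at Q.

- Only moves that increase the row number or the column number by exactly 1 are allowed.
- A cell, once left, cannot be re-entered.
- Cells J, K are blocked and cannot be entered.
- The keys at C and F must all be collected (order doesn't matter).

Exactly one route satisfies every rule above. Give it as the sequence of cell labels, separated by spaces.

A B C D F L Q

Moves only go right or down, so the column and row indices never decrease.
Route from A: right 4 to F, down 2 to Q — 6 moves in all.
Check: all required cells visited.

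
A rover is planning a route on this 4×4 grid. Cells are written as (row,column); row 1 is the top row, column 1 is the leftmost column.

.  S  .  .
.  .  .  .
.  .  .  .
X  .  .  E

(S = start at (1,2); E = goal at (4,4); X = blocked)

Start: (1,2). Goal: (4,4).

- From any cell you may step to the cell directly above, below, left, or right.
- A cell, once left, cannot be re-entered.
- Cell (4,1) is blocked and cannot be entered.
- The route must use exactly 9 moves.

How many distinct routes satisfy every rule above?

Need simple routes of exactly 9 moves from (1,2) to (4,4) (Manhattan distance 5, so 2 moves are spent on a detour and 2 undoing it).
Branch systematically from the start, pruning whenever the remaining move budget drops below the Manhattan distance to (4,4) or differs from it in parity. Grouping the completions by first move — via (2,2): 6; via (1,1): 10; via (1,3): 10 — and summing: 6 + 10 + 10 = 26.
That gives 26 routes.

26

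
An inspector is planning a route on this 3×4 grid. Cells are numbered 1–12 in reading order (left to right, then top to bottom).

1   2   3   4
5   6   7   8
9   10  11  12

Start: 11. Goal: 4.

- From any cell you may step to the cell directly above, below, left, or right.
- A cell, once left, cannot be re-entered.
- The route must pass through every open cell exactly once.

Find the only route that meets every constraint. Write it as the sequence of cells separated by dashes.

Need to visit all 12 open cells exactly once, starting at 11 and ending at 4.
Cell 1 has only two open neighbours (5 and 2), so the path must pass straight through it: one of those is the cell it's entered from and the other is where it exits.
Route from 11: right 1 to 12, up 1 to 8, left 2 to 6, down 1 to 10, left 1 to 9, up 2 to 1, right 3 to 4 — 11 moves in all.
Check: all 12 open cells covered.

11 - 12 - 8 - 7 - 6 - 10 - 9 - 5 - 1 - 2 - 3 - 4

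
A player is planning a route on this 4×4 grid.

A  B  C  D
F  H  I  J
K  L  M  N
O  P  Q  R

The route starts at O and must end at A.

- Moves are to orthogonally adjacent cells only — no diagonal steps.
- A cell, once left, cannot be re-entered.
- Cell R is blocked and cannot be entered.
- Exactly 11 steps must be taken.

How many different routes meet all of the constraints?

Need simple routes of exactly 11 moves from O to A (Manhattan distance 3, so 4 moves are spent on a detour and 4 undoing it).
Branch systematically from the start, pruning whenever the remaining move budget drops below the Manhattan distance to A or differs from it in parity. Grouping the completions by first move — via K: 17; via P: 16 — and summing: 17 + 16 = 33.
That gives 33 routes.

33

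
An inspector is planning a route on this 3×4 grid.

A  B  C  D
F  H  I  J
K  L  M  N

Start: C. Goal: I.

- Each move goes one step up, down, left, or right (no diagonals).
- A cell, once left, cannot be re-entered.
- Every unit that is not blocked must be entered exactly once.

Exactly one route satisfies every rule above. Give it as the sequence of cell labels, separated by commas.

Need to visit all 12 open cells exactly once, starting at C and ending at I.
Route from C: right to D, 2× down (reaching N), 3× left (reaching K), 2× up (reaching A), right to B, down to H, right to I — 11 moves in all.
Check: all 12 open cells covered.

C, D, J, N, M, L, K, F, A, B, H, I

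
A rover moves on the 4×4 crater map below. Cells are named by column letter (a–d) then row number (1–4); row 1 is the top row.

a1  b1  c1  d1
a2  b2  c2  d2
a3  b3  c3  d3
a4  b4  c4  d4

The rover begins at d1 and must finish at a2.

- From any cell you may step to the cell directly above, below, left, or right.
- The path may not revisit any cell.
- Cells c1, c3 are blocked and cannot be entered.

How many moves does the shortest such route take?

4

The Manhattan distance from d1 to a2 is |1−2| + |4−1| = 4, so at least 4 moves are needed.
A route of 4 moves achieves this: d1 → d2 → c2 → b2 → a2.
Since 4 matches the lower bound, it is optimal.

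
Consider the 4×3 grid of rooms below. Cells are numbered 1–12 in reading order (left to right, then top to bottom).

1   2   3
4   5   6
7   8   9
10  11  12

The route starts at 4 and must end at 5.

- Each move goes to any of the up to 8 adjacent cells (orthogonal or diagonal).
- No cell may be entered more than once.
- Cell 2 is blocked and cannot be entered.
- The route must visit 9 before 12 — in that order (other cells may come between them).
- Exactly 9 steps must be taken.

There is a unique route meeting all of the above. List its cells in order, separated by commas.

The waypoints must appear in the order 9, 12, with no cell reused.
Route from 4: 2× down (reaching 10), right to 11, up-right to 9, down to 12, up-left to 8, up-right to 6, up to 3, down-left to 5 — 9 moves in all.
Check: order respected (9 at step 4, 12 at step 5); 9 moves as required.

4, 7, 10, 11, 9, 12, 8, 6, 3, 5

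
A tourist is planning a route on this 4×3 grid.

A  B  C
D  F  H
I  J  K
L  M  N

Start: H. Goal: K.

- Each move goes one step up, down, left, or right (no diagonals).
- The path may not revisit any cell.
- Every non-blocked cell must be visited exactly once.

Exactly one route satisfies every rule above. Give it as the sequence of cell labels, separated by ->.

Need to visit all 12 open cells exactly once, starting at H and ending at K.
Cell L has only two open neighbours (I and M), so the path must pass straight through it: one of those is the cell it's entered from and the other is where it exits.
Route from H: up to C, 2× left (reaching A), down to D, right to F, down to J, left to I, down to L, 2× right (reaching N), up to K — 11 moves in all.
Check: all 12 open cells covered.

H -> C -> B -> A -> D -> F -> J -> I -> L -> M -> N -> K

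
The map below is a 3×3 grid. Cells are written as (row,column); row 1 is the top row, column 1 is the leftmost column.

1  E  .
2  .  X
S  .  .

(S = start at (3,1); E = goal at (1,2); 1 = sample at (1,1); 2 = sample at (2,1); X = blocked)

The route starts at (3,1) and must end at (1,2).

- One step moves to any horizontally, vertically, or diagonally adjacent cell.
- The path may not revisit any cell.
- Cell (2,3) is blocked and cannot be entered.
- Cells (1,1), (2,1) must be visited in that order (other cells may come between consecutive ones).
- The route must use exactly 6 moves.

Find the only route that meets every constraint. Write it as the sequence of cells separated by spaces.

The waypoints must appear in the order (1,1), (2,1), with no cell reused.
Route from (3,1): 2× right (reaching (3,3)), 2× up-left (reaching (1,1)), down to (2,1), up-right to (1,2) — 6 moves in all.
Check: order respected (1 at step 4, 2 at step 5); 6 moves as required.

(3,1) (3,2) (3,3) (2,2) (1,1) (2,1) (1,2)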